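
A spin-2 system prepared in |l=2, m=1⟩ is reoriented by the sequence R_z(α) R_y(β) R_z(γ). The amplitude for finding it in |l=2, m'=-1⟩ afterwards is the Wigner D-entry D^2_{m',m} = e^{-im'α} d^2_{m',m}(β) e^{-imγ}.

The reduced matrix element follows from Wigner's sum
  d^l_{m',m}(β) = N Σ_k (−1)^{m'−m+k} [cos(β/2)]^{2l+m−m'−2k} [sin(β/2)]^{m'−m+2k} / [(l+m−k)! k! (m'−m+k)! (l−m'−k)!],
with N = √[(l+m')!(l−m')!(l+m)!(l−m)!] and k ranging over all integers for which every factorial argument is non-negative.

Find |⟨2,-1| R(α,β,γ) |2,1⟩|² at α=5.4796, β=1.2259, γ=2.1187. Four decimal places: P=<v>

P=0.3077

First d^2_{-1,1}(β=1.2259), then the phase factors e^{-i(-1)α} and e^{-i(1)γ}:
Half-angle: c=0.817954, s=0.575283. N=√(1·6·6·1)=6.000000
The bounds max(0,m−m')=2 and min(l+m,l−m')=3 give 2 terms
  k=2: (−1)^0·6.0000/(2)·0.8180^2·0.5753^2 = +0.664267
  k=3: (−1)^1·6.0000/(6)·0.8180^0·0.5753^4 = -0.109528
d^2_{-1,1}(1.2259) = +0.664267 -0.109528 = +0.554739
|D^2_{-1,1}|² = |d^2_{-1,1}(β)|² = (+0.554739)² = 0.307735 (the z-rotation phases have unit modulus)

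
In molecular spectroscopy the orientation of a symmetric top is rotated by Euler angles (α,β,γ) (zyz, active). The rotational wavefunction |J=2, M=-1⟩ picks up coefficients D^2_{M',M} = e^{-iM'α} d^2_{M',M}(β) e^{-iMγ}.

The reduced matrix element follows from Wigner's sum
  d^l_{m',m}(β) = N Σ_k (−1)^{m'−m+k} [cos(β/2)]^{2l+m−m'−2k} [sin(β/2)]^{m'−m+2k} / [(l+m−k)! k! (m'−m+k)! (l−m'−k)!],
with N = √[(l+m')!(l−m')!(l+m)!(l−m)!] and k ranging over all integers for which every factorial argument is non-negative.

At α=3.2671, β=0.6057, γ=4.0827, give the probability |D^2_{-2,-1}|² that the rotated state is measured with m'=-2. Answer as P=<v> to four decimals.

P=0.2690

First d^2_{-2,-1}(β=0.6057), then the phase factors e^{-i(-2)α} and e^{-i(-1)γ}:
With c≡cos(β/2)=0.954490 and s≡sin(β/2)=0.298242, N=[1·24·1·6]^{1/2}=12.000000
The bounds max(0,m−m')=1 and min(l+m,l−m')=1 give 1 term
  k=1: (−1)^0·12.0000/(6)·0.9545^3·0.2982^1 = +0.518696
d^2_{-2,-1}(0.6057) = +0.518696
|D^2_{-2,-1}|² = |d^2_{-2,-1}(β)|² = (+0.518696)² = 0.269046 (the z-rotation phases have unit modulus)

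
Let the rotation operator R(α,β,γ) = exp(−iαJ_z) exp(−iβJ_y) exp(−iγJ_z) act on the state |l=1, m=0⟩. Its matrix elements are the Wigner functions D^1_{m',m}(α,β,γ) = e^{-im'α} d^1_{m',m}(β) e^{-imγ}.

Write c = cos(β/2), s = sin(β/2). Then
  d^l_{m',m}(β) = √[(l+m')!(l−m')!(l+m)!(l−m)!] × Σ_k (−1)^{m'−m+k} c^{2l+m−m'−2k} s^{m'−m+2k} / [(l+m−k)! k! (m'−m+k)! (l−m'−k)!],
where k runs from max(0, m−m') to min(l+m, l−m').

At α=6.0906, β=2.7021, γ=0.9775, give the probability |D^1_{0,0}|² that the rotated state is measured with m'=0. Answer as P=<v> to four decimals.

P=0.8190

First d^1_{0,0}(β=2.7021), then the phase factors e^{-i(0)α} and e^{-i(0)γ}:
With c≡cos(β/2)=0.217982 and s≡sin(β/2)=0.975953, N=[1·1·1·1]^{1/2}=1.000000
k∈{0,1} keeps every argument non-negative
  k=0: (−1)^0·1.0000/(1)·0.2180^2·0.9760^0 = +0.047516
  k=1: (−1)^1·1.0000/(1)·0.2180^0·0.9760^2 = -0.952484
d^1_{0,0}(2.7021) = +0.047516 -0.952484 = -0.904968
|D^1_{0,0}|² = |d^1_{0,0}(β)|² = (-0.904968)² = 0.818966 (the z-rotation phases have unit modulus)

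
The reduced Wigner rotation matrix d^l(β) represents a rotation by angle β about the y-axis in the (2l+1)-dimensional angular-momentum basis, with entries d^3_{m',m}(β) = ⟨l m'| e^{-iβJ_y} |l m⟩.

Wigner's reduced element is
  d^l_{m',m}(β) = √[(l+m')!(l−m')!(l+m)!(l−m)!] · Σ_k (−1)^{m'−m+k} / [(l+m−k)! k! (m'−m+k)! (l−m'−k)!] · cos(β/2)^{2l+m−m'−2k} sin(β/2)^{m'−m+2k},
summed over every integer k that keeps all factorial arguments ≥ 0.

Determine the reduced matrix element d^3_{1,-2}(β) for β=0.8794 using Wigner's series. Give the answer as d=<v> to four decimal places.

d^3_{1,-2}(β=0.8794) via Wigner's sum:
Half-angle: c=0.904879, s=0.425668. N=√(24·2·1·120)=75.894664
The bounds max(0,m−m')=0 and min(l+m,l−m')=1 give 2 terms
  k=0: (−1)^3·75.8947/(12)·0.9049^3·0.4257^3 = -0.361422
  k=1: (−1)^4·75.8947/(24)·0.9049^1·0.4257^5 = +0.039989
d^3_{1,-2}(0.8794) = -0.361422 +0.039989 = -0.321433

d=-0.3214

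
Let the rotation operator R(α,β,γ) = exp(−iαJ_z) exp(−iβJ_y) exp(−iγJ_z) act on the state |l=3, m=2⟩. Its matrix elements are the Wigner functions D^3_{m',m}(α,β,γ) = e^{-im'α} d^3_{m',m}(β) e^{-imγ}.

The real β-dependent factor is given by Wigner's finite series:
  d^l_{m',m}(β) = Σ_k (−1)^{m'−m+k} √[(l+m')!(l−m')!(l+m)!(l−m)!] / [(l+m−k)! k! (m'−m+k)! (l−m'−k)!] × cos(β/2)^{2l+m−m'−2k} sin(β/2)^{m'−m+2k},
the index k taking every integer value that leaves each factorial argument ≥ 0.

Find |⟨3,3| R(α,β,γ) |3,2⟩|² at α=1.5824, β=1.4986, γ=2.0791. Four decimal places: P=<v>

Split into d^3_{3,2}(β=1.4986) × two z-phases.
c=cos(1.4986/2)=0.732166, s=sin(1.4986/2)=0.681126; N=√[720·1·120·1]=293.938769
k∈{0} keeps every argument non-negative
  k=0: (−1)^1·293.9388/(120)·0.7322^5·0.6811^1 = -0.351035
d^3_{3,2}(1.4986) = -0.351035
|D^3_{3,2}|² = |d^3_{3,2}(β)|² = (-0.351035)² = 0.123226 (the z-rotation phases have unit modulus)

P=0.1232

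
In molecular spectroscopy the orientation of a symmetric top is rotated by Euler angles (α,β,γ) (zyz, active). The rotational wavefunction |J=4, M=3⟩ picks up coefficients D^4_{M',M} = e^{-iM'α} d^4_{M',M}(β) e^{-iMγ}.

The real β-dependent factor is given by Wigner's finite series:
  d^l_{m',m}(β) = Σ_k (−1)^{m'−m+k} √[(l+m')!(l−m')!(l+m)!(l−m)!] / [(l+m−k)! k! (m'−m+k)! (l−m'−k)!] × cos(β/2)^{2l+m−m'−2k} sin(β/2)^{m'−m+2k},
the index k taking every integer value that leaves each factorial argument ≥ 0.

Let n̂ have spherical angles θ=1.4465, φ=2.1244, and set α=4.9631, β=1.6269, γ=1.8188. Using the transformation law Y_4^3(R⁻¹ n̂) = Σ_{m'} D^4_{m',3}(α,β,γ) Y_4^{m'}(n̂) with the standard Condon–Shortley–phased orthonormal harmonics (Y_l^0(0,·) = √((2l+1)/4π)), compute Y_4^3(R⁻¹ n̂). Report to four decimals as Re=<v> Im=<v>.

Need the full column D^4_{m',3} for m'=−4..4 at α=4.9631, β=1.6269, γ=1.8188.
cos(β/2)=0.686996, sin(β/2)=0.726662
d^4_{-4,3}: single k=7 term ⇒ +0.207886;  D = -0.053209+0.200961i
d^4_{-3,3}: k∈[6..7] ⇒ +0.486406 -0.077742 = +0.408664;  D = -0.408651-0.003319i
d^4_{-2,3}: k∈[5..6] ⇒ +0.737409 -0.275007 = +0.462402;  D = -0.111077-0.448862i
d^4_{-1,3}: k∈[4..5] ⇒ +0.821606 -0.551533 = +0.270073;  D = +0.237874-0.127889i
d^4_{0,3}: k∈[3..4] ⇒ +0.694753 -0.777297 = -0.082544;  D = -0.055903-0.060732i
d^4_{1,3}: k∈[2..3] ⇒ +0.440614 -0.821606 = -0.380992;  D = +0.207540-0.319503i
d^4_{2,3}: k∈[1..2] ⇒ +0.196369 -0.659100 = -0.462731;  D = +0.438454+0.147913i
d^4_{3,3}: k∈[0..1] ⇒ +0.049617 -0.388585 = -0.338968;  D = -0.025281+0.338024i
d^4_{4,3}: single k=0 term ⇒ -0.148441;  D = -0.146147+0.026000i
Y_4^{m'}(θ=1.4465,φ=2.1244) and Σ D·Y over m':
  (-0.0532+0.2010i)·(-0.2575-0.3432i)  (-0.4087-0.0033i)·(+0.1510-0.0136i)  (-0.1111-0.4489i)·(+0.1314-0.2629i)  (+0.2379-0.1279i)·(+0.0885+0.1432i)  (-0.0559-0.0607i)·(+0.2695+0.0000i)  (+0.2075-0.3195i)·(-0.0885+0.1432i)  (+0.4385+0.1479i)·(+0.1314+0.2629i)  (-0.0253+0.3380i)·(-0.1510-0.0136i)  (-0.1461+0.0260i)·(-0.2575+0.3432i)
Y_4^3(R⁻¹ n̂) = -0.004143+0.033341i

Re=-0.0041 Im=0.0333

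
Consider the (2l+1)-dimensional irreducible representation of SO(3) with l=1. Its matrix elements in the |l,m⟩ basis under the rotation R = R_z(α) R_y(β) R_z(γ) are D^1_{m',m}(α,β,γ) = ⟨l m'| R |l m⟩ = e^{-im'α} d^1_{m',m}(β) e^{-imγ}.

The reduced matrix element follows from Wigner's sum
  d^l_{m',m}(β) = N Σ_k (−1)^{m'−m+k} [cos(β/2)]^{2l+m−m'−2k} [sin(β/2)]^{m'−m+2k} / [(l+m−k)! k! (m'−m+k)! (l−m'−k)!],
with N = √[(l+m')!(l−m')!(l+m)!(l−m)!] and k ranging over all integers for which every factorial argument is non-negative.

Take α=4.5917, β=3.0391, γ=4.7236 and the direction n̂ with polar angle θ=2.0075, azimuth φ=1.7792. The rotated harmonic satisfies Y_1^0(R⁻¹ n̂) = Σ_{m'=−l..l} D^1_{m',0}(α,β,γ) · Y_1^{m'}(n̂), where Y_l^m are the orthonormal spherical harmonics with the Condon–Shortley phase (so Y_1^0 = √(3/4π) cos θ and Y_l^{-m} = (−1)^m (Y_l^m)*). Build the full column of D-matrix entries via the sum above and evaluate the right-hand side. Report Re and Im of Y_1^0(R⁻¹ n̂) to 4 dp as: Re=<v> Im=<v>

Re=0.1627 Im=0.0000

Need the full column D^1_{m',0} for m'=−1..1 at α=4.5917, β=3.0391, γ=4.7236.
cos(β/2)=0.051224, sin(β/2)=0.998687
d^1_{-1,0}: single k=1 term ⇒ +0.072346;  D = -0.008710-0.071820i
d^1_{0,0}: k∈[0..1] ⇒ +0.002624 -0.997376 = -0.994752;  D = -0.994752+0.000000i
d^1_{1,0}: single k=0 term ⇒ -0.072346;  D = +0.008710-0.071820i
Y_1^{m'}(θ=2.0075,φ=1.7792) and Σ D·Y over m':
  (-0.0087-0.0718i)·(-0.0648-0.3063i)  (-0.9948+0.0000i)·(-0.2067+0.0000i)  (+0.0087-0.0718i)·(+0.0648-0.3063i)
Y_1^0(R⁻¹ n̂) = +0.162704+0.000000i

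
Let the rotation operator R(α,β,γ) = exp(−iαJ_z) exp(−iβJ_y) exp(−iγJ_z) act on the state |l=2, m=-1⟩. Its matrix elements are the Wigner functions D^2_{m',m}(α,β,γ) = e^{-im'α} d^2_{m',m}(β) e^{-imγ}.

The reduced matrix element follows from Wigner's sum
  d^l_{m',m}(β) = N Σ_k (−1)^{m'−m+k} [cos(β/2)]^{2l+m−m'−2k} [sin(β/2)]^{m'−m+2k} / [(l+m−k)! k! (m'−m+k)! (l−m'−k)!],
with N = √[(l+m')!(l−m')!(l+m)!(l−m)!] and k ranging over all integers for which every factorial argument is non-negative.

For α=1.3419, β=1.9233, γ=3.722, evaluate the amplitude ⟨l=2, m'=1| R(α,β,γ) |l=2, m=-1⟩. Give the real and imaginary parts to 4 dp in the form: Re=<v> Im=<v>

Re=-0.1507 Im=0.1436

First d^2_{1,-1}(β=1.9233), then the phase factors e^{-i(1)α} and e^{-i(-1)γ}:
c=cos(1.9233/2)=0.572168, s=sin(1.9233/2)=0.820137; N=√[6·1·1·6]=6.000000
k: max(0,(-1)−(1))=0 … min(2+(-1),2−(1))=1
  k=0: (−1)^2·6.0000/(2)·0.5722^2·0.8201^2 = +0.660603
  k=1: (−1)^3·6.0000/(6)·0.5722^0·0.8201^4 = -0.452423
d^2_{1,-1}(1.9233) = +0.660603 -0.452423 = +0.208179
D = (+0.226903-0.973917i)·(+0.208179)·(-0.836239-0.548365i) = -0.150681+0.143644i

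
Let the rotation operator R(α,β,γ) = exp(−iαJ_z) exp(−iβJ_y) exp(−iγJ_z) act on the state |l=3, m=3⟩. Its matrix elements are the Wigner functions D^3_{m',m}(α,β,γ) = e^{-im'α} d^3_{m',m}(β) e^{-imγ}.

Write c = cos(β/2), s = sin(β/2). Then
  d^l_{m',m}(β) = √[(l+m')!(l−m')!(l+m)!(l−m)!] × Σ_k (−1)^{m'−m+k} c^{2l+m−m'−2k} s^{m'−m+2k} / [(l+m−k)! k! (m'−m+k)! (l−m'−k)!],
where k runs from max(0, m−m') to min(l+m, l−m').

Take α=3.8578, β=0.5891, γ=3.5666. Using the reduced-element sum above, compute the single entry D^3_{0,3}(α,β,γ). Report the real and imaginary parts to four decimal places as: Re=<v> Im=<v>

First d^3_{0,3}(β=0.5891), then the phase factors e^{-i(0)α} and e^{-i(3)γ}:
c=cos(0.5891/2)=0.956933, s=sin(0.5891/2)=0.290309; N=√[6·6·720·1]=160.996894
k∈{3} keeps every argument non-negative
  k=3: (−1)^0·160.9969/(36)·0.9569^3·0.2903^3 = +0.095883
d^3_{0,3}(0.5891) = +0.095883
D = (+1.000000+0.000000i)·(+0.095883)·(-0.291481+0.956577i) = -0.027948+0.091720i

Re=-0.0279 Im=0.0917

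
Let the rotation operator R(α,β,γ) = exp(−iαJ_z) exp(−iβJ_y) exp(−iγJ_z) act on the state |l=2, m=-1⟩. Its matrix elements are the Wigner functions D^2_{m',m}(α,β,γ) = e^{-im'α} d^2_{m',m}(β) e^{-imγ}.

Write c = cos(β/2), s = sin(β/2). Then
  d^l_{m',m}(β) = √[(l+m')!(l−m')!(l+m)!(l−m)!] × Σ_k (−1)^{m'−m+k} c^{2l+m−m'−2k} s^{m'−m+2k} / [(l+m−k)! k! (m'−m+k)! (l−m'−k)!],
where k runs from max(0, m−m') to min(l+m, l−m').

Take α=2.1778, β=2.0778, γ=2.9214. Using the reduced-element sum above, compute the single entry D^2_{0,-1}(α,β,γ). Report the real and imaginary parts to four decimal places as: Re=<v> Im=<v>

D^2_{0,-1}(2.1778,2.0778,2.9214) = e^{-i·0·2.1778}·d^2_{0,-1}(2.0778)·e^{-i·-1·2.9214}. Compute d first:
c=cos(2.0778/2)=0.507169, s=sin(2.0778/2)=0.861847; N=√[2·2·1·6]=4.898979
Admissible k: 0..1 (factorial args all ≥0)
  k=0: (−1)^1·4.8990/(2)·0.5072^3·0.8618^1 = -0.275399
  k=1: (−1)^2·4.8990/(2)·0.5072^1·0.8618^3 = +0.795277
d^2_{0,-1}(2.0778) = -0.275399 +0.795277 = +0.519877
Attach z-rotation phases: D = e^{-i(0)(2.1778)}·(+0.519877)·e^{-i(-1)(2.9214)} = -0.507325+0.113550i

Re=-0.5073 Im=0.1136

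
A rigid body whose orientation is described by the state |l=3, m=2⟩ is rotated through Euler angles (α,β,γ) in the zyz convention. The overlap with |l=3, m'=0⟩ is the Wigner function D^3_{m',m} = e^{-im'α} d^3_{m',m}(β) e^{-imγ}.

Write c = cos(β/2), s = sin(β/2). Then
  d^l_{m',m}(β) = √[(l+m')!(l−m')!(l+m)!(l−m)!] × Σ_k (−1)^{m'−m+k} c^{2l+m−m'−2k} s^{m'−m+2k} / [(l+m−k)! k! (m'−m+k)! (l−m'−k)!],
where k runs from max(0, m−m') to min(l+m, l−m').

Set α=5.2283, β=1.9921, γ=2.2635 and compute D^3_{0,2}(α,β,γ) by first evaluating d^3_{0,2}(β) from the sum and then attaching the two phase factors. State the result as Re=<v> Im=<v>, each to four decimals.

Re=0.0860 Im=-0.4583

D^3_{0,2}(5.2283,1.9921,2.2635) = e^{-i·0·5.2283}·d^3_{0,2}(1.9921)·e^{-i·2·2.2635}. Compute d first:
Half-angle: c=0.543622, s=0.839330. N=√(6·6·120·1)=65.726707
k∈{2,3} keeps every argument non-negative
  k=2: (−1)^0·65.7267/(12)·0.5436^4·0.8393^2 = +0.336988
  k=3: (−1)^1·65.7267/(12)·0.5436^2·0.8393^4 = -0.803315
d^3_{0,2}(1.9921) = +0.336988 -0.803315 = -0.466327
Phases: e^{-i·(0)·5.2283}=+1.000000+0.000000i, e^{-i·(2)·2.2635}=-0.184329+0.982865i ⇒ D=+0.085958-0.458337i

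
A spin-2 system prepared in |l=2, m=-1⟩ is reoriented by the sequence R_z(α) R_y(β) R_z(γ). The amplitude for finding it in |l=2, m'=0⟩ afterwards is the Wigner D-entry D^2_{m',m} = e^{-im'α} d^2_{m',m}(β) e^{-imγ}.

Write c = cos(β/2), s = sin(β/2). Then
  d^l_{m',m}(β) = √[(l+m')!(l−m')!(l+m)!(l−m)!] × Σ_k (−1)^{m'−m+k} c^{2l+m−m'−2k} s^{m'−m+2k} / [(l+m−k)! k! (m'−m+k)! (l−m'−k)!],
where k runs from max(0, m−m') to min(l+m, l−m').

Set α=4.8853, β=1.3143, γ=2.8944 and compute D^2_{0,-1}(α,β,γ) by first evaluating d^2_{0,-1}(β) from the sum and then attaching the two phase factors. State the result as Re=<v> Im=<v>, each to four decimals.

Re=0.2914 Im=-0.0735

D^2_{0,-1}(4.8853,1.3143,2.8944) = e^{-i·0·4.8853}·d^2_{0,-1}(1.3143)·e^{-i·-1·2.8944}. Compute d first:
Half-angle: c=0.791736, s=0.610863. N=√(2·2·1·6)=4.898979
Admissible k: 0..1 (factorial args all ≥0)
  k=0: (−1)^1·4.8990/(2)·0.7917^3·0.6109^1 = -0.742611
  k=1: (−1)^2·4.8990/(2)·0.7917^1·0.6109^3 = +0.442066
d^2_{0,-1}(1.3143) = -0.742611 +0.442066 = -0.300544
Attach z-rotation phases: D = e^{-i(0)(4.8853)}·(-0.300544)·e^{-i(-1)(2.8944)} = +0.291409-0.073538i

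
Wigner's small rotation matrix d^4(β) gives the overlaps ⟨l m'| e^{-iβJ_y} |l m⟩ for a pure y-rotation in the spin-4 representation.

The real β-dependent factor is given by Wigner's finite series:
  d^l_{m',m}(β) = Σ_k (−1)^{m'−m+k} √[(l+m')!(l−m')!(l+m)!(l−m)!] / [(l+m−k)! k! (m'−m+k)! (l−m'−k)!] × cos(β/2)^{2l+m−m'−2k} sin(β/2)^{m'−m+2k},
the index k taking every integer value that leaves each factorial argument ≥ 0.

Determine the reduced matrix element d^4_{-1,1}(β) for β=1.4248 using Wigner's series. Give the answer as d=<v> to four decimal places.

d^4_{-1,1}(β=1.4248) via Wigner's sum:
With c≡cos(β/2)=0.756795 and s≡sin(β/2)=0.653652, N=[6·120·120·6]^{1/2}=720.000000
Admissible k: 2..5 (factorial args all ≥0)
  k=2: (−1)^0·720.0000/(72)·0.7568^6·0.6537^2 = +0.802719
  k=3: (−1)^1·720.0000/(24)·0.7568^4·0.6537^4 = -1.796475
  k=4: (−1)^2·720.0000/(48)·0.7568^2·0.6537^6 = +0.670081
  k=5: (−1)^3·720.0000/(720)·0.7568^0·0.6537^8 = -0.033325
d^4_{-1,1}(1.4248) = +0.802719 -1.796475 +0.670081 -0.033325 = -0.357000

d=-0.3570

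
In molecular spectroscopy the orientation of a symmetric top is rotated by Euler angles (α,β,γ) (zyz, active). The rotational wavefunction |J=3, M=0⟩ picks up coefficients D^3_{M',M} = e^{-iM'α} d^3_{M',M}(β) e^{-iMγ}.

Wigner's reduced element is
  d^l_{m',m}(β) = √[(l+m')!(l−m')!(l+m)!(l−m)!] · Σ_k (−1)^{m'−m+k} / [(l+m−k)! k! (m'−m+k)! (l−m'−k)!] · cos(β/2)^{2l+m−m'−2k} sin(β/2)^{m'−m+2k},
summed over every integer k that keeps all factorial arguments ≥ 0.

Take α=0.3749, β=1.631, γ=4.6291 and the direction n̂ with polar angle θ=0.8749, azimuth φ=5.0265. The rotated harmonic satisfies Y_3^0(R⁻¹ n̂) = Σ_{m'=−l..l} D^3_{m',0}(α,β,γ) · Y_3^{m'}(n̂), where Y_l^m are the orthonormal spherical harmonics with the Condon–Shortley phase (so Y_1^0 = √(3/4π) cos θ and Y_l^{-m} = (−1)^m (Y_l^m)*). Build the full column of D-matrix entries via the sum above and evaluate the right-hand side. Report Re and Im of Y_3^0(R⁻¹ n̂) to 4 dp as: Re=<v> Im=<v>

Need the full column D^3_{m',0} for m'=−3..3 at α=0.3749, β=1.631, γ=4.6291.
cos(β/2)=0.685504, sin(β/2)=0.728068
d^3_{-3,0}: single k=3 term ⇒ +0.555984;  D = +0.239878+0.501575i
d^3_{-2,0}: k∈[2..3] ⇒ +0.641130 -0.723219 = -0.082089;  D = -0.060075-0.055943i
d^3_{-1,0}: k∈[1..3] ⇒ +0.381781 -1.291991 +0.485805 = -0.424405;  D = -0.394927-0.155408i
d^3_{0,0}: k∈[0..3] ⇒ +0.103768 -1.053484 +1.188371 -0.148948 = +0.089706;  D = +0.089706+0.000000i
d^3_{1,0}: k∈[0..2] ⇒ -0.381781 +1.291991 -0.485805 = +0.424405;  D = +0.394927-0.155408i
d^3_{2,0}: k∈[0..1] ⇒ +0.641130 -0.723219 = -0.082089;  D = -0.060075+0.055943i
d^3_{3,0}: single k=0 term ⇒ -0.555984;  D = -0.239878+0.501575i
Y_3^{m'}(θ=0.8749,φ=5.0265) and Σ D·Y over m':
  (+0.2399+0.5016i)·(-0.1526-0.1109i)  (-0.0601-0.0559i)·(-0.3122+0.2268i)  (-0.3949-0.1554i)·(+0.0808+0.2488i)  (+0.0897+0.0000i)·(-0.2261+0.0000i)  (+0.3949-0.1554i)·(-0.0808+0.2488i)  (-0.0601+0.0559i)·(-0.3122-0.2268i)  (-0.2399+0.5016i)·(+0.1526-0.1109i)
Y_3^0(R⁻¹ n̂) = +0.094136+0.000000i

Re=0.0941 Im=0.0000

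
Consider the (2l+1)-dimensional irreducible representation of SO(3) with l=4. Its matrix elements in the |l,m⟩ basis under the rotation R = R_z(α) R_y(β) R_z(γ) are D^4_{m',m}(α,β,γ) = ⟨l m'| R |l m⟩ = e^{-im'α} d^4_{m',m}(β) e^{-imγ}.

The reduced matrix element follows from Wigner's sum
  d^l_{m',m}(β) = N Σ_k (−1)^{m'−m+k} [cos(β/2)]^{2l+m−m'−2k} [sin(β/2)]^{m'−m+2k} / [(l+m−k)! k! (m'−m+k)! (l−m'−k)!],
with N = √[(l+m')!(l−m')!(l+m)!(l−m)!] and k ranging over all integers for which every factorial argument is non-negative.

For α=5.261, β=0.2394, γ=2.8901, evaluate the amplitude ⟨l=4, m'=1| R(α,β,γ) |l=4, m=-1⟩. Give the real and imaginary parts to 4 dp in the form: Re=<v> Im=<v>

Re=-0.0938 Im=-0.0910

Split into d^4_{1,-1}(β=0.2394) × two z-phases.
With c≡cos(β/2)=0.992845 and s≡sin(β/2)=0.119414, N=[120·6·6·120]^{1/2}=720.000000
k∈{0,1,2,3} keeps every argument non-negative
  k=0: (−1)^2·720.0000/(72)·0.9928^6·0.1194^2 = +0.136584
  k=1: (−1)^3·720.0000/(24)·0.9928^4·0.1194^4 = -0.005928
  k=2: (−1)^4·720.0000/(48)·0.9928^2·0.1194^6 = +0.000043
  k=3: (−1)^5·720.0000/(720)·0.9928^0·0.1194^8 = -0.000000
d^4_{1,-1}(0.2394) = +0.136584 -0.005928 +0.000043 -0.000000 = +0.130700
D = (+0.521503+0.853250i)·(+0.130700)·(-0.968542+0.248850i) = -0.093768-0.091050i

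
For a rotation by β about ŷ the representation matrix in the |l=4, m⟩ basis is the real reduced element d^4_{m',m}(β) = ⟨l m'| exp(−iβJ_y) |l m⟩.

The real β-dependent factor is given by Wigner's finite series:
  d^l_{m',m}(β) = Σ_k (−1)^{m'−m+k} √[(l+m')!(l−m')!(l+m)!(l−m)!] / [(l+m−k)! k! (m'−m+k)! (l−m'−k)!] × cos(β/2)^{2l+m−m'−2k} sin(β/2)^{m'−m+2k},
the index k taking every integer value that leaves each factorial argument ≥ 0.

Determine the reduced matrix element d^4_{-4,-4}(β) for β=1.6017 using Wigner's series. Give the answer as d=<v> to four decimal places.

d=0.0551

d^4_{-4,-4}(β=1.6017) via Wigner's sum:
With c≡cos(β/2)=0.696097 and s≡sin(β/2)=0.717948, N=[1·40320·1·40320]^{1/2}=40320.000000
Admissible k: 0..0 (factorial args all ≥0)
  k=0: (−1)^0·40320.0000/(40320)·0.6961^8·0.7179^0 = +0.055126
d^4_{-4,-4}(1.6017) = +0.055126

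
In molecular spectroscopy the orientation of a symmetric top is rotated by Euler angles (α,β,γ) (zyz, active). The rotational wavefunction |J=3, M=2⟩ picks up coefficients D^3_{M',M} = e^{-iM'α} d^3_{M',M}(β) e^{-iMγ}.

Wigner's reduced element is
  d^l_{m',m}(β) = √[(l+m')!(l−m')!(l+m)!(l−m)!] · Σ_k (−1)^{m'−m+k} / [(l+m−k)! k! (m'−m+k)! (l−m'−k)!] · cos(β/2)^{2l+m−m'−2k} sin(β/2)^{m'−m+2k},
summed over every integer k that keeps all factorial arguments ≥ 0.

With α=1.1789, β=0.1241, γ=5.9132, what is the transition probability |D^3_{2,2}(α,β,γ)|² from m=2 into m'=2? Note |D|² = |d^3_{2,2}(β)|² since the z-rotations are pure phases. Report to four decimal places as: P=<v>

P=0.9398

Split into d^3_{2,2}(β=0.1241) × two z-phases.
Half-angle: c=0.998076, s=0.062010. N=√(120·1·120·1)=120.000000
Admissible k: 0..1 (factorial args all ≥0)
  k=0: (−1)^0·120.0000/(120)·0.9981^6·0.0620^0 = +0.988509
  k=1: (−1)^1·120.0000/(24)·0.9981^4·0.0620^2 = -0.019079
d^3_{2,2}(0.1241) = +0.988509 -0.019079 = +0.969430
|D^3_{2,2}|² = |d^3_{2,2}(β)|² = (+0.969430)² = 0.939794 (the z-rotation phases have unit modulus)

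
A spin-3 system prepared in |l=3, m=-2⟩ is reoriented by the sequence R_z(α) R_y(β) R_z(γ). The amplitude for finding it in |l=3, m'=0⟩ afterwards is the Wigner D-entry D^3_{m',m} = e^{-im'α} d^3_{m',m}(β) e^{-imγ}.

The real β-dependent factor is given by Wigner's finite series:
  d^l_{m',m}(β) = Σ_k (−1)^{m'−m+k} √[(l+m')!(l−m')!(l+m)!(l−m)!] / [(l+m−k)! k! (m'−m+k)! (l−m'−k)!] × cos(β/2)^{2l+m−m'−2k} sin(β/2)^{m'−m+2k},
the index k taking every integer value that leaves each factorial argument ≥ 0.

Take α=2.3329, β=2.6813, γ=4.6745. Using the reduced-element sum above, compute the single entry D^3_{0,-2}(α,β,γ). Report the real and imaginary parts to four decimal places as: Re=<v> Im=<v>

First d^3_{0,-2}(β=2.6813), then the phase factors e^{-i(0)α} and e^{-i(-2)γ}:
With c≡cos(β/2)=0.228120 and s≡sin(β/2)=0.973633, N=[6·6·1·120]^{1/2}=65.726707
Admissible k: 0..1 (factorial args all ≥0)
  k=0: (−1)^2·65.7267/(12)·0.2281^4·0.9736^2 = +0.014061
  k=1: (−1)^3·65.7267/(12)·0.2281^2·0.9736^4 = -0.256135
d^3_{0,-2}(2.6813) = +0.014061 -0.256135 = -0.242074
Phases: e^{-i·(0)·2.3329}=+1.000000+0.000000i, e^{-i·(-2)·4.6745}=-0.997130+0.075705i ⇒ D=+0.241379-0.018326i

Re=0.2414 Im=-0.0183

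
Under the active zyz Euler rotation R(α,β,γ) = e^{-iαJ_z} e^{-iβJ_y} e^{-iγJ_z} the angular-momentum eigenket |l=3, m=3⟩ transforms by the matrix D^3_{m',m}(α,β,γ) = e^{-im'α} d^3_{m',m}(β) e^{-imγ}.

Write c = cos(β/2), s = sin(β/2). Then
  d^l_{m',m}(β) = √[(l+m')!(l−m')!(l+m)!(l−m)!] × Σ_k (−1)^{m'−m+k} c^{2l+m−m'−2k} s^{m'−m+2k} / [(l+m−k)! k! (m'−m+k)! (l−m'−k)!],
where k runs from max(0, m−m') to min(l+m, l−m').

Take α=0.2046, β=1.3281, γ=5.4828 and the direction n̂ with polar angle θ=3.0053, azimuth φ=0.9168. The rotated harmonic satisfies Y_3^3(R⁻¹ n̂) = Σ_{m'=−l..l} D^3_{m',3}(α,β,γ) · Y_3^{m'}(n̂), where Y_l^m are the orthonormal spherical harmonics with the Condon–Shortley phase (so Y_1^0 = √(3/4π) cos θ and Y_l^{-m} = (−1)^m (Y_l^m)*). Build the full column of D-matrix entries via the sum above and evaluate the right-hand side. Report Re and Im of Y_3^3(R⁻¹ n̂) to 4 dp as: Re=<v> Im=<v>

Re=0.3612 Im=-0.1840

Need the full column D^3_{m',3} for m'=−3..3 at α=0.2046, β=1.3281, γ=5.4828.
cos(β/2)=0.787503, sin(β/2)=0.616311
d^3_{-3,3}: single k=6 term ⇒ +0.054803;  D = -0.054364+0.006921i
d^3_{-2,3}: single k=5 term ⇒ +0.171525;  D = -0.162201+0.055782i
d^3_{-1,3}: single k=4 term ⇒ +0.346537;  D = -0.297967+0.176928i
d^3_{0,3}: single k=3 term ⇒ +0.511295;  D = -0.377425+0.344925i
d^3_{1,3}: single k=2 term ⇒ +0.565788;  D = -0.331390+0.458582i
d^3_{2,3}: single k=1 term ⇒ +0.457231;  D = -0.186925+0.417276i
d^3_{3,3}: single k=0 term ⇒ +0.238513;  D = -0.051249+0.232942i
Y_3^{m'}(θ=3.0053,φ=0.9168) and Σ D·Y over m':
  (-0.0544+0.0069i)·(-0.0010-0.0004i)  (-0.1622+0.0558i)·(+0.0049+0.0181i)  (-0.2980+0.1769i)·(+0.1044-0.1362i)  (-0.3774+0.3449i)·(-0.7053+0.0000i)  (-0.3314+0.4586i)·(-0.1044-0.1362i)  (-0.1869+0.4173i)·(+0.0049-0.0181i)  (-0.0512+0.2329i)·(+0.0010-0.0004i)
Y_3^3(R⁻¹ n̂) = +0.361163-0.183966i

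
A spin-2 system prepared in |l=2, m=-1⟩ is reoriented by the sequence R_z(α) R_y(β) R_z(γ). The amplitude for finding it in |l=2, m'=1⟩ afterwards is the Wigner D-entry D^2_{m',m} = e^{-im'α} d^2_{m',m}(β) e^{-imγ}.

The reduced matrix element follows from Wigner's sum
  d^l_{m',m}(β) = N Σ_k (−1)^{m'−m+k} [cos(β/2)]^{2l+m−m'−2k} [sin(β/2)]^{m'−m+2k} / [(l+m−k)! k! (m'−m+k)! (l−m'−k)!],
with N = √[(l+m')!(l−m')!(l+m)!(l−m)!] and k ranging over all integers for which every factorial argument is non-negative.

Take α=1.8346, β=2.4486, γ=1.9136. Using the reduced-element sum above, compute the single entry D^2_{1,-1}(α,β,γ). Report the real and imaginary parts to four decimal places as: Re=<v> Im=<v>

Re=-0.4751 Im=-0.0376

First d^2_{1,-1}(β=2.4486), then the phase factors e^{-i(1)α} and e^{-i(-1)γ}:
Half-angle: c=0.339604, s=0.940568. N=√(6·1·1·6)=6.000000
k∈{0,1} keeps every argument non-negative
  k=0: (−1)^2·6.0000/(2)·0.3396^2·0.9406^2 = +0.306090
  k=1: (−1)^3·6.0000/(6)·0.3396^0·0.9406^4 = -0.782639
d^2_{1,-1}(2.4486) = +0.306090 -0.782639 = -0.476549
Phases: e^{-i·(1)·1.8346}=-0.260755-0.965405i, e^{-i·(-1)·1.9136}=-0.336129+0.941816i ⇒ D=-0.475063-0.037608i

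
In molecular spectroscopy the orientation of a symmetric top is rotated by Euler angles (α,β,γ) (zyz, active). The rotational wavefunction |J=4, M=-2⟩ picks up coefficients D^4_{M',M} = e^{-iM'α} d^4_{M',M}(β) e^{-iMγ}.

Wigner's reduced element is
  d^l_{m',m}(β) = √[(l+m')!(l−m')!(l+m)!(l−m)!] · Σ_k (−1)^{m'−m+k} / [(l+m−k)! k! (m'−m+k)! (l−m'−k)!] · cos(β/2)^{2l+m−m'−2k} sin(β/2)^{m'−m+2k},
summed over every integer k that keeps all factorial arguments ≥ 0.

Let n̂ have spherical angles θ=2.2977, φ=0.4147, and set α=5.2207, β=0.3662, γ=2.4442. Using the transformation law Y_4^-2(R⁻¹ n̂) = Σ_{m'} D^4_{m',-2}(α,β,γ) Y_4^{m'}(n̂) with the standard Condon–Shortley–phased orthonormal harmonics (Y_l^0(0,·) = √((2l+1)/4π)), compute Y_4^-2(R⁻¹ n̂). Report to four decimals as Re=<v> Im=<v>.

Need the full column D^4_{m',-2} for m'=−4..4 at α=5.2207, β=0.3662, γ=2.4442.
cos(β/2)=0.983284, sin(β/2)=0.182079
d^4_{-4,-2}: single k=2 term ⇒ +0.158552;  D = +0.127319+0.094490i
d^4_{-3,-2}: k∈[1..2] ⇒ +0.605446 -0.062281 = +0.543165;  D = -0.070492+0.538572i
d^4_{-2,-2}: k∈[0..2] ⇒ +0.873840 -0.359561 +0.015411 = +0.529690;  D = -0.492264+0.195569i
d^4_{-1,-2}: k∈[0..2] ⇒ -0.686512 +0.117700 -0.002691 = -0.571502;  D = +0.442827+0.361274i
d^4_{0,-2}: k∈[0..2] ⇒ +0.284258 -0.025992 +0.000334 = +0.258600;  D = +0.045282-0.254605i
d^4_{1,-2}: k∈[0..2] ⇒ -0.078467 +0.004036 -0.000028 = -0.074459;  D = -0.070385+0.024290i
d^4_{2,-2}: k∈[0..2] ⇒ +0.015411 -0.000423 +0.000001 = +0.014990;  D = +0.011168+0.009998i
d^4_{3,-2}: k∈[0..1] ⇒ -0.002136 +0.000024 = -0.002111;  D = +0.000465-0.002059i
d^4_{4,-2}: single k=0 term ⇒ +0.000186;  D = -0.000179+0.000053i
Y_4^{m'}(θ=2.2977,φ=0.4147) and Σ D·Y over m':
  (+0.1273+0.0945i)·(-0.0121-0.1374i)  (-0.0705+0.5386i)·(-0.1114+0.3287i)  (-0.4923+0.1956i)·(+0.2638-0.2881i)  (+0.4428+0.3613i)·(-0.0197+0.0087i)  (+0.0453-0.2546i)·(-0.3621+0.0000i)  (-0.0704+0.0243i)·(+0.0197+0.0087i)  (+0.0112+0.0100i)·(+0.2638+0.2881i)  (+0.0005-0.0021i)·(+0.1114+0.3287i)  (-0.0002+0.0001i)·(-0.0121+0.1374i)
Y_4^-2(R⁻¹ n̂) = -0.260292+0.186160i

Re=-0.2603 Im=0.1862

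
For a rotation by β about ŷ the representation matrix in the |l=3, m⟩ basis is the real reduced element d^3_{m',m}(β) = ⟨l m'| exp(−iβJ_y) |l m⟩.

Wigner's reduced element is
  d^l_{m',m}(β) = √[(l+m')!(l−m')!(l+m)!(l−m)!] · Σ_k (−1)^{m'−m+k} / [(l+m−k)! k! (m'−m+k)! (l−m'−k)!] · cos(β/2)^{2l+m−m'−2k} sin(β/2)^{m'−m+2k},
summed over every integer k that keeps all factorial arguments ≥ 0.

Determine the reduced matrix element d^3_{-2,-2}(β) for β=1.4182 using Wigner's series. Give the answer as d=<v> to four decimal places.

d^3_{-2,-2}(β=1.4182) via Wigner's sum:
With c≡cos(β/2)=0.758948 and s≡sin(β/2)=0.651151, N=[1·120·1·120]^{1/2}=120.000000
The bounds max(0,m−m')=0 and min(l+m,l−m')=1 give 2 terms
  k=0: (−1)^0·120.0000/(120)·0.7589^6·0.6512^0 = +0.191105
  k=1: (−1)^1·120.0000/(24)·0.7589^4·0.6512^2 = -0.703367
d^3_{-2,-2}(1.4182) = +0.191105 -0.703367 = -0.512262

d=-0.5123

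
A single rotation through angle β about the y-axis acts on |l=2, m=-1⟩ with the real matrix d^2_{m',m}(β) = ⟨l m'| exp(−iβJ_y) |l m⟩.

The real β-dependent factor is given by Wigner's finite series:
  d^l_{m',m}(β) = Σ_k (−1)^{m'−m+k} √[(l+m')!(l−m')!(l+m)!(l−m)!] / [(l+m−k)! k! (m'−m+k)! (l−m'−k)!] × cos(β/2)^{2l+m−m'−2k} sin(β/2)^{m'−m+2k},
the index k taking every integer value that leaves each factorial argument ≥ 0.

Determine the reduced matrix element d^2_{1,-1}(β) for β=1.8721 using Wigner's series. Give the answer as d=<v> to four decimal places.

d^2_{1,-1}(β=1.8721) via Wigner's sum:
c=cos(1.8721/2)=0.592973, s=sin(1.8721/2)=0.805222; N=√[6·1·1·6]=6.000000
k: max(0,(-1)−(1))=0 … min(2+(-1),2−(1))=1
  k=0: (−1)^2·6.0000/(2)·0.5930^2·0.8052^2 = +0.683948
  k=1: (−1)^3·6.0000/(6)·0.5930^0·0.8052^4 = -0.420400
d^2_{1,-1}(1.8721) = +0.683948 -0.420400 = +0.263548

d=0.2635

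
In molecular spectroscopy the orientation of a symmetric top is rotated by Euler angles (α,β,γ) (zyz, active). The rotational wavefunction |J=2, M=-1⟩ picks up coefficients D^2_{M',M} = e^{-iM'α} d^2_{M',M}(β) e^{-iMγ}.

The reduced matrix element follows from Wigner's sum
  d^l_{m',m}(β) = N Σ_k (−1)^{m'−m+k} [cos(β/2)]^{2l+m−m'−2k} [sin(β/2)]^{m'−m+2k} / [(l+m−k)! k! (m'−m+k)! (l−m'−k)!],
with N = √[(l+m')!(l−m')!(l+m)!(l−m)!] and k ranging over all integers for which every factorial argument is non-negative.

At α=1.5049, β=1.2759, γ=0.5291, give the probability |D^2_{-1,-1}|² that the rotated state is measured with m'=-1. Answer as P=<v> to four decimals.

P=0.0730

D^2_{-1,-1}(1.5049,1.2759,0.5291) = e^{-i·-1·1.5049}·d^2_{-1,-1}(1.2759)·e^{-i·-1·0.5291}. Compute d first:
c=cos(1.2759/2)=0.803318, s=sin(1.2759/2)=0.595550; N=√[1·6·1·6]=6.000000
Admissible k: 0..1 (factorial args all ≥0)
  k=0: (−1)^0·6.0000/(6)·0.8033^4·0.5955^0 = +0.416438
  k=1: (−1)^1·6.0000/(2)·0.8033^2·0.5955^2 = -0.686646
d^2_{-1,-1}(1.2759) = +0.416438 -0.686646 = -0.270208
|D^2_{-1,-1}|² = |d^2_{-1,-1}(β)|² = (-0.270208)² = 0.073012 (the z-rotation phases have unit modulus)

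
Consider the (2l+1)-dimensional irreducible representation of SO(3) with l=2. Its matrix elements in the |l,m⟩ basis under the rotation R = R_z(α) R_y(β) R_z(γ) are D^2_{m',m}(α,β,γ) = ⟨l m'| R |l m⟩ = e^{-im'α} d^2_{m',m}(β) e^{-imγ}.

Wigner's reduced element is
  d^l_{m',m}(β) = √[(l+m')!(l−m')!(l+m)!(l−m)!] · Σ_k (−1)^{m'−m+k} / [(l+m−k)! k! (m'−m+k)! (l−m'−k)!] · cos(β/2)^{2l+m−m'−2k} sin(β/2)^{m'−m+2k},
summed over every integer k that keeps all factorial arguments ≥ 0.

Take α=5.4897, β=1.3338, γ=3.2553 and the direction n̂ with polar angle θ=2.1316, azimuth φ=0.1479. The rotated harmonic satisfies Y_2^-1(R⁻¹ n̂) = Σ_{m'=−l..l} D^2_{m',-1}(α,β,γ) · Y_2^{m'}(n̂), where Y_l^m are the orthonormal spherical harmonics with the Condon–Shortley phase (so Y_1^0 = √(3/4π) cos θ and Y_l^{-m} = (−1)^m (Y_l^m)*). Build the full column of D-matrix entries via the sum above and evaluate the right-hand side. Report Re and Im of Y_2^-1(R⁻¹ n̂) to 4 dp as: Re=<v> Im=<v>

Need the full column D^2_{m',-1} for m'=−2..2 at α=5.4897, β=1.3338, γ=3.2553.
cos(β/2)=0.785743, sin(β/2)=0.618553
d^2_{-2,-1}: single k=1 term ⇒ +0.600134;  D = -0.058440+0.597282i
d^2_{-1,-1}: k∈[0..1] ⇒ +0.381173 -0.708657 = -0.327484;  D = +0.254689-0.205863i
d^2_{0,-1}: k∈[0..1] ⇒ -0.735012 +0.455499 = -0.279513;  D = +0.277708+0.031714i
d^2_{1,-1}: k∈[0..1] ⇒ +0.708657 -0.146389 = +0.562268;  D = -0.346335-0.442943i
d^2_{2,-1}: single k=0 term ⇒ -0.371913;  D = -0.048169+0.368781i
Y_2^{m'}(θ=2.1316,φ=0.1479) and Σ D·Y over m':
  (-0.0584+0.5973i)·(+0.2650-0.0807i)  (+0.2547-0.2059i)·(-0.3442+0.0513i)  (+0.2777+0.0317i)·(-0.0477+0.0000i)  (-0.3463-0.4429i)·(+0.3442+0.0513i)  (-0.0482+0.3688i)·(+0.2650+0.0807i)
Y_2^-1(R⁻¹ n̂) = -0.196633+0.169005i

Re=-0.1966 Im=0.1690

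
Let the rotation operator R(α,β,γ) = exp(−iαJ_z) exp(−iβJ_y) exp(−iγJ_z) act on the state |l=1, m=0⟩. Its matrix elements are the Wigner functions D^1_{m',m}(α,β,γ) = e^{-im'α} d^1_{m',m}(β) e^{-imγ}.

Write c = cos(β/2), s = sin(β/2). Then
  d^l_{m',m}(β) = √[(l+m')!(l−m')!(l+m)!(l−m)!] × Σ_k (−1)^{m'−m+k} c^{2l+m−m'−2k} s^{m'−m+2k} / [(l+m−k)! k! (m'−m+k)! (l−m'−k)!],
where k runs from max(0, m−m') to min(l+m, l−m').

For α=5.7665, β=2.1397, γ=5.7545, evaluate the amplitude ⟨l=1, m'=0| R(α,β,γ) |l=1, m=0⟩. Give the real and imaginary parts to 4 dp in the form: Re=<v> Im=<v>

D^1_{0,0}(5.7665,2.1397,5.7545) = e^{-i·0·5.7665}·d^1_{0,0}(2.1397)·e^{-i·0·5.7545}. Compute d first:
Half-angle: c=0.480256, s=0.877128. N=√(1·1·1·1)=1.000000
k: max(0,(0)−(0))=0 … min(1+(0),1−(0))=1
  k=0: (−1)^0·1.0000/(1)·0.4803^2·0.8771^0 = +0.230646
  k=1: (−1)^1·1.0000/(1)·0.4803^0·0.8771^2 = -0.769354
d^1_{0,0}(2.1397) = +0.230646 -0.769354 = -0.538709
Attach z-rotation phases: D = e^{-i(0)(5.7665)}·(-0.538709)·e^{-i(0)(5.7545)} = -0.538709+0.000000i

Re=-0.5387 Im=0.0000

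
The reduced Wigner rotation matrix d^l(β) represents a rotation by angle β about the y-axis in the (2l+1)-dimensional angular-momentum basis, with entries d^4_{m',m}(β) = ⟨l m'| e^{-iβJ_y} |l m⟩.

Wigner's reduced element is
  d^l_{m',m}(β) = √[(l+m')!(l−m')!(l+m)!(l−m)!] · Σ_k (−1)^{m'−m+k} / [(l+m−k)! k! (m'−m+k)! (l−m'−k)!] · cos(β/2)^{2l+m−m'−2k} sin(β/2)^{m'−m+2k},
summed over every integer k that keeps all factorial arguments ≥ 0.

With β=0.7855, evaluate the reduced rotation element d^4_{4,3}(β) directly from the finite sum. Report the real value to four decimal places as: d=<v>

d^4_{4,3}(β=0.7855) via Wigner's sum:
c=cos(0.7855/2)=0.923860, s=sin(0.7855/2)=0.382730; N=√[40320·1·5040·1]=14255.272709
k∈{0} keeps every argument non-negative
  k=0: (−1)^1·14255.2727/(5040)·0.9239^7·0.3827^1 = -0.621844
d^4_{4,3}(0.7855) = -0.621844

d=-0.6218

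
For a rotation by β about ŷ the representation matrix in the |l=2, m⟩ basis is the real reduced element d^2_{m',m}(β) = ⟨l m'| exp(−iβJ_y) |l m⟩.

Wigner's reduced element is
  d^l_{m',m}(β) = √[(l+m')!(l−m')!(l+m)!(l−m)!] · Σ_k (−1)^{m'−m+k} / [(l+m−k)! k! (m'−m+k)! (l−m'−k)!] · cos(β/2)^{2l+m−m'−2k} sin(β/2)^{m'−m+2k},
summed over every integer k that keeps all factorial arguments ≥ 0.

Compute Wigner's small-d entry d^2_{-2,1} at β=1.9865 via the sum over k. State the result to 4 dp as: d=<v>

d^2_{-2,1}(β=1.9865) via Wigner's sum:
Half-angle: c=0.545970, s=0.837805. N=√(1·24·6·1)=12.000000
k: max(0,(1)−(-2))=3 … min(2+(1),2−(-2))=3
  k=3: (−1)^0·12.0000/(6)·0.5460^1·0.8378^3 = +0.642136
d^2_{-2,1}(1.9865) = +0.642136

d=0.6421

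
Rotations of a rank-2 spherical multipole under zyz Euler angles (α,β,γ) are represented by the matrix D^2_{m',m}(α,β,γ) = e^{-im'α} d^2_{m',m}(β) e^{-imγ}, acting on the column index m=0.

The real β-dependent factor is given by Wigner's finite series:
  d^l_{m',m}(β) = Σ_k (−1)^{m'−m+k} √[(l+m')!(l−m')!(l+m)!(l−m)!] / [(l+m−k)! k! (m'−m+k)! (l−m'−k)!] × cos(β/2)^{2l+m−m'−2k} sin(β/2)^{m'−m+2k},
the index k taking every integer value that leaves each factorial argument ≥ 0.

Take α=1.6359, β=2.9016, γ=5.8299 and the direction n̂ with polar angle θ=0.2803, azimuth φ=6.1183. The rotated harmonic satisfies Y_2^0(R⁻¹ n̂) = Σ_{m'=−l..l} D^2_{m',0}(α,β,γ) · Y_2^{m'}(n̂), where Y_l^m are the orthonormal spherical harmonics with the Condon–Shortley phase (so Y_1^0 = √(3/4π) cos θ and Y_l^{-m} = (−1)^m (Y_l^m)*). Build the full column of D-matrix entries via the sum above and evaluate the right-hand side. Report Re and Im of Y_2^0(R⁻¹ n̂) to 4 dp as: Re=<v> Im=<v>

Re=0.5357 Im=0.0000

Need the full column D^2_{m',0} for m'=−2..2 at α=1.6359, β=2.9016, γ=5.8299.
cos(β/2)=0.119709, sin(β/2)=0.992809
d^2_{-2,0}: single k=2 term ⇒ +0.034599;  D = -0.034306-0.004492i
d^2_{-1,0}: k∈[1..2] ⇒ +0.004172 -0.286945 = -0.282773;  D = +0.018397-0.282174i
d^2_{0,0}: k∈[0..2] ⇒ +0.000205 -0.056499 +0.971545 = +0.915251;  D = +0.915251+0.000000i
d^2_{1,0}: k∈[0..1] ⇒ -0.004172 +0.286945 = +0.282773;  D = -0.018397-0.282174i
d^2_{2,0}: single k=0 term ⇒ +0.034599;  D = -0.034306+0.004492i
Y_2^{m'}(θ=0.2803,φ=6.1183) and Σ D·Y over m':
  (-0.0343-0.0045i)·(+0.0280+0.0096i)  (+0.0184-0.2822i)·(+0.2026+0.0337i)  (+0.9153+0.0000i)·(+0.5584+0.0000i)  (-0.0184-0.2822i)·(-0.2026+0.0337i)  (-0.0343+0.0045i)·(+0.0280-0.0096i)
Y_2^0(R⁻¹ n̂) = +0.535695+0.000000i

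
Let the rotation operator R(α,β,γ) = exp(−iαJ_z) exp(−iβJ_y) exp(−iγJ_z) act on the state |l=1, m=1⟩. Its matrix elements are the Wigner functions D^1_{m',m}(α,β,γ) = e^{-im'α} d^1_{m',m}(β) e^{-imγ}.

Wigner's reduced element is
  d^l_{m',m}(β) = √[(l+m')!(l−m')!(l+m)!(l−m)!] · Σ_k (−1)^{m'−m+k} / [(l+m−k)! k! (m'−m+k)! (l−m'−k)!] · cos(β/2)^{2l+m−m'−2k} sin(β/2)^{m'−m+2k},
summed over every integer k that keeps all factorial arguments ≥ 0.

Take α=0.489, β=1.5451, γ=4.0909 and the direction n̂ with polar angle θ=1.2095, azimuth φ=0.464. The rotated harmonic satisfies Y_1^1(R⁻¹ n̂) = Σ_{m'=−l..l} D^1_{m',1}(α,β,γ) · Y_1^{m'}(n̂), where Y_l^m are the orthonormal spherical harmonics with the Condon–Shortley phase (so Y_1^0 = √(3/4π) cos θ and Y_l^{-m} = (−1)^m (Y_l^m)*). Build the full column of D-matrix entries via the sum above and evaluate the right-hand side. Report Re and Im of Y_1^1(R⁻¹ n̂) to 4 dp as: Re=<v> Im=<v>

Need the full column D^1_{m',1} for m'=−1..1 at α=0.489, β=1.5451, γ=4.0909.
cos(β/2)=0.716133, sin(β/2)=0.697964
d^1_{-1,1}: single k=2 term ⇒ +0.487153;  D = -0.436448+0.216405i
d^1_{0,1}: single k=1 term ⇒ +0.706873;  D = -0.411574+0.574697i
d^1_{1,1}: single k=0 term ⇒ +0.512847;  D = -0.067748+0.508352i
Y_1^{m'}(θ=1.2095,φ=0.464) and Σ D·Y over m':
  (-0.4364+0.2164i)·(+0.2890-0.1446i)  (-0.4116+0.5747i)·(+0.1727+0.0000i)  (-0.0677+0.5084i)·(-0.2890-0.1446i)
Y_1^1(R⁻¹ n̂) = -0.072820+0.087806i

Re=-0.0728 Im=0.0878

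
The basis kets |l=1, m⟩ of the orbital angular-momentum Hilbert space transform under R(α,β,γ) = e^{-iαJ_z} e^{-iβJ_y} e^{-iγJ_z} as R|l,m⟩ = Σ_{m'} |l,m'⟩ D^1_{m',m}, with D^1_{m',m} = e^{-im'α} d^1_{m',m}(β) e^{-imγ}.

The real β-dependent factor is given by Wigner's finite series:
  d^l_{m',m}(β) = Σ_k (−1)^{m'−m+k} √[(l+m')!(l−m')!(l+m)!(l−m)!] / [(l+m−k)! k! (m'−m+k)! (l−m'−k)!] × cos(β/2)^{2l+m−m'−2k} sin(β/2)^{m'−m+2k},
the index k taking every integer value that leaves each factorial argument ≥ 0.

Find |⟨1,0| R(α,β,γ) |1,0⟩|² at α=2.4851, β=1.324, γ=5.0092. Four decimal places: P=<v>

First d^1_{0,0}(β=1.324), then the phase factors e^{-i(0)α} and e^{-i(0)γ}:
Half-angle: c=0.788764, s=0.614696. N=√(1·1·1·1)=1.000000
k∈{0,1} keeps every argument non-negative
  k=0: (−1)^0·1.0000/(1)·0.7888^2·0.6147^0 = +0.622149
  k=1: (−1)^1·1.0000/(1)·0.7888^0·0.6147^2 = -0.377851
d^1_{0,0}(1.324) = +0.622149 -0.377851 = +0.244299
|D^1_{0,0}|² = |d^1_{0,0}(β)|² = (+0.244299)² = 0.059682 (the z-rotation phases have unit modulus)

P=0.0597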